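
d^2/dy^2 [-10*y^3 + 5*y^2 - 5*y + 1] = 10 - 60*y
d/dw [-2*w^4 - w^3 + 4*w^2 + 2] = w*(-8*w^2 - 3*w + 8)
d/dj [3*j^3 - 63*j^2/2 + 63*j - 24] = 9*j^2 - 63*j + 63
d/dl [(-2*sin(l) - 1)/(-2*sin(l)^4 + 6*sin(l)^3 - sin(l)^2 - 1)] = 2*(-6*sin(l)^4 + 8*sin(l)^3 + 8*sin(l)^2 - sin(l) + 1)*cos(l)/(2*sin(l)^4 - 6*sin(l)^3 + sin(l)^2 + 1)^2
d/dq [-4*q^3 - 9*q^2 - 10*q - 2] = -12*q^2 - 18*q - 10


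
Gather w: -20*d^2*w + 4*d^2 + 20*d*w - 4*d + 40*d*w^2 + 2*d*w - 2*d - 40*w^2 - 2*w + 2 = 4*d^2 - 6*d + w^2*(40*d - 40) + w*(-20*d^2 + 22*d - 2) + 2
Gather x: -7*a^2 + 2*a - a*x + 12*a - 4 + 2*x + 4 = -7*a^2 + 14*a + x*(2 - a)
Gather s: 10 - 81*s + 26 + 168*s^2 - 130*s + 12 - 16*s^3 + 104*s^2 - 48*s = -16*s^3 + 272*s^2 - 259*s + 48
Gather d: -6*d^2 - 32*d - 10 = -6*d^2 - 32*d - 10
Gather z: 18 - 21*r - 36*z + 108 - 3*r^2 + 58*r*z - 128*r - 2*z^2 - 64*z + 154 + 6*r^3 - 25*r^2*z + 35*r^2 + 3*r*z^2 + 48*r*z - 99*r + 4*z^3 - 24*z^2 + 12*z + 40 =6*r^3 + 32*r^2 - 248*r + 4*z^3 + z^2*(3*r - 26) + z*(-25*r^2 + 106*r - 88) + 320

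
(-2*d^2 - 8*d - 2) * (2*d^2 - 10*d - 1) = -4*d^4 + 4*d^3 + 78*d^2 + 28*d + 2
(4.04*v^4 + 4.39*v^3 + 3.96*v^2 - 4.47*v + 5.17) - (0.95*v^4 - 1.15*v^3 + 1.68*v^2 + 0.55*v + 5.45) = 3.09*v^4 + 5.54*v^3 + 2.28*v^2 - 5.02*v - 0.28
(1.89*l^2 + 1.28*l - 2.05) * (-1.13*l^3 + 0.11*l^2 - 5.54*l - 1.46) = -2.1357*l^5 - 1.2385*l^4 - 8.0133*l^3 - 10.0761*l^2 + 9.4882*l + 2.993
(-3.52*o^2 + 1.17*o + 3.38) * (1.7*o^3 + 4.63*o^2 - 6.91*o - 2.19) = -5.984*o^5 - 14.3086*o^4 + 35.4863*o^3 + 15.2735*o^2 - 25.9181*o - 7.4022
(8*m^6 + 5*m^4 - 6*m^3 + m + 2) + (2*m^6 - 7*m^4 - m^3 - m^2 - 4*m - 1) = 10*m^6 - 2*m^4 - 7*m^3 - m^2 - 3*m + 1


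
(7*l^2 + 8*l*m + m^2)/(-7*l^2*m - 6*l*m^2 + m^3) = (-7*l - m)/(m*(7*l - m))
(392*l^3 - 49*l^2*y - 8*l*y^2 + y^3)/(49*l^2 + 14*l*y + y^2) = (56*l^2 - 15*l*y + y^2)/(7*l + y)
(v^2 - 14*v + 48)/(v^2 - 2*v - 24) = (v - 8)/(v + 4)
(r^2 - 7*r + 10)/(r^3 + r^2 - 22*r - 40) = (r - 2)/(r^2 + 6*r + 8)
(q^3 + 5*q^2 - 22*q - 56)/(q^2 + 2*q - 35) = (q^2 - 2*q - 8)/(q - 5)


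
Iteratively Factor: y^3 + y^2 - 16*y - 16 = (y - 4)*(y^2 + 5*y + 4) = (y - 4)*(y + 1)*(y + 4)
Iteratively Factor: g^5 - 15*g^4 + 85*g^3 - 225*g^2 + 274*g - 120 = (g - 3)*(g^4 - 12*g^3 + 49*g^2 - 78*g + 40) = (g - 3)*(g - 1)*(g^3 - 11*g^2 + 38*g - 40) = (g - 5)*(g - 3)*(g - 1)*(g^2 - 6*g + 8) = (g - 5)*(g - 4)*(g - 3)*(g - 1)*(g - 2)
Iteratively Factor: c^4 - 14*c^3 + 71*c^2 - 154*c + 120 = (c - 5)*(c^3 - 9*c^2 + 26*c - 24) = (c - 5)*(c - 3)*(c^2 - 6*c + 8) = (c - 5)*(c - 4)*(c - 3)*(c - 2)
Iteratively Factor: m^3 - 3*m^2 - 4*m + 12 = (m + 2)*(m^2 - 5*m + 6) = (m - 2)*(m + 2)*(m - 3)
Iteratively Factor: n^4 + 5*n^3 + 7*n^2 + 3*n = (n)*(n^3 + 5*n^2 + 7*n + 3) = n*(n + 1)*(n^2 + 4*n + 3) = n*(n + 1)*(n + 3)*(n + 1)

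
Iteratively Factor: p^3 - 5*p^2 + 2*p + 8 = (p - 2)*(p^2 - 3*p - 4) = (p - 2)*(p + 1)*(p - 4)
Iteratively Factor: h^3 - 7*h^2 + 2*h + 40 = (h + 2)*(h^2 - 9*h + 20) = (h - 5)*(h + 2)*(h - 4)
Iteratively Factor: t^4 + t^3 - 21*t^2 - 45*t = (t + 3)*(t^3 - 2*t^2 - 15*t) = t*(t + 3)*(t^2 - 2*t - 15) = t*(t + 3)^2*(t - 5)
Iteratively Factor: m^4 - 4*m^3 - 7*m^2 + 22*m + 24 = (m - 3)*(m^3 - m^2 - 10*m - 8) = (m - 3)*(m + 2)*(m^2 - 3*m - 4) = (m - 4)*(m - 3)*(m + 2)*(m + 1)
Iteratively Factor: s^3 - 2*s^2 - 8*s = (s)*(s^2 - 2*s - 8) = s*(s - 4)*(s + 2)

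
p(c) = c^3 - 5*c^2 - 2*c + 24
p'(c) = 3*c^2 - 10*c - 2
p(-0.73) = 22.41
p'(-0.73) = 6.90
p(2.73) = 1.62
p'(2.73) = -6.94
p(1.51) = 13.02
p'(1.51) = -10.26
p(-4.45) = -154.23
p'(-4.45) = 101.91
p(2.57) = 2.81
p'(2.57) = -7.89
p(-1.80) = 5.57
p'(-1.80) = 25.72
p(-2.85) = -34.06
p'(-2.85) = 50.87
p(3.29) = -1.09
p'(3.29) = -2.43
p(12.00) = 1008.00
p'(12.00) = 310.00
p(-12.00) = -2400.00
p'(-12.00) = 550.00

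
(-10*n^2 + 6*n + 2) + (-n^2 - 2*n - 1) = -11*n^2 + 4*n + 1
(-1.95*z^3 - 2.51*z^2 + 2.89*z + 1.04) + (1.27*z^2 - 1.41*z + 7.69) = -1.95*z^3 - 1.24*z^2 + 1.48*z + 8.73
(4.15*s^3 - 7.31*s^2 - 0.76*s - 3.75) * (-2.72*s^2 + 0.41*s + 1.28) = -11.288*s^5 + 21.5847*s^4 + 4.3821*s^3 + 0.531600000000001*s^2 - 2.5103*s - 4.8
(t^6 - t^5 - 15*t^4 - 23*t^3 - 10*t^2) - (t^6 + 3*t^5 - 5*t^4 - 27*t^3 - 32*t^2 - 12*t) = -4*t^5 - 10*t^4 + 4*t^3 + 22*t^2 + 12*t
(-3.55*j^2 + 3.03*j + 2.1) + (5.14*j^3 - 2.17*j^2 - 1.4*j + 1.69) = 5.14*j^3 - 5.72*j^2 + 1.63*j + 3.79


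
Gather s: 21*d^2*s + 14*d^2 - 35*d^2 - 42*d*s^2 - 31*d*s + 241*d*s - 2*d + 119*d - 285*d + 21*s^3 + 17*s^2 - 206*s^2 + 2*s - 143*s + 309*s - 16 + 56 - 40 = -21*d^2 - 168*d + 21*s^3 + s^2*(-42*d - 189) + s*(21*d^2 + 210*d + 168)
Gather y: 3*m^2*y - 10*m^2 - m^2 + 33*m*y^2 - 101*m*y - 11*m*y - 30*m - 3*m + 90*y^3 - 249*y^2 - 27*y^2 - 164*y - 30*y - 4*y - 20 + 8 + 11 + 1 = -11*m^2 - 33*m + 90*y^3 + y^2*(33*m - 276) + y*(3*m^2 - 112*m - 198)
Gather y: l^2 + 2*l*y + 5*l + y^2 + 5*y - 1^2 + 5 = l^2 + 5*l + y^2 + y*(2*l + 5) + 4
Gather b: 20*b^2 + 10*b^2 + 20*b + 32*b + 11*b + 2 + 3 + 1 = 30*b^2 + 63*b + 6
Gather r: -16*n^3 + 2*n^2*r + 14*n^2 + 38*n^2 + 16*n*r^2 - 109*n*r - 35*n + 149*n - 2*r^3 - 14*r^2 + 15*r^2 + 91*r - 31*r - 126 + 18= -16*n^3 + 52*n^2 + 114*n - 2*r^3 + r^2*(16*n + 1) + r*(2*n^2 - 109*n + 60) - 108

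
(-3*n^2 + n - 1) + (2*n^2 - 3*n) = -n^2 - 2*n - 1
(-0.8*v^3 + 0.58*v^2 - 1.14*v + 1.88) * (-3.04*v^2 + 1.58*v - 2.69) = 2.432*v^5 - 3.0272*v^4 + 6.534*v^3 - 9.0766*v^2 + 6.037*v - 5.0572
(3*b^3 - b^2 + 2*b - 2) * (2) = 6*b^3 - 2*b^2 + 4*b - 4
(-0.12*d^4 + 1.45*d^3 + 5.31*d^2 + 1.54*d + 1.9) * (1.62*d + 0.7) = -0.1944*d^5 + 2.265*d^4 + 9.6172*d^3 + 6.2118*d^2 + 4.156*d + 1.33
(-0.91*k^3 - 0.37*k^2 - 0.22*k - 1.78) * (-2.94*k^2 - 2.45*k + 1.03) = 2.6754*k^5 + 3.3173*k^4 + 0.616*k^3 + 5.3911*k^2 + 4.1344*k - 1.8334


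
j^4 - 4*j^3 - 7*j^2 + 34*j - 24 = (j - 4)*(j - 2)*(j - 1)*(j + 3)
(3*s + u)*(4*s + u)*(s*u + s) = 12*s^3*u + 12*s^3 + 7*s^2*u^2 + 7*s^2*u + s*u^3 + s*u^2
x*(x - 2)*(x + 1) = x^3 - x^2 - 2*x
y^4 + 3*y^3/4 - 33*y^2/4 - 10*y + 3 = (y - 3)*(y - 1/4)*(y + 2)^2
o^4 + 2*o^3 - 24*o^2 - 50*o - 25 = (o - 5)*(o + 1)^2*(o + 5)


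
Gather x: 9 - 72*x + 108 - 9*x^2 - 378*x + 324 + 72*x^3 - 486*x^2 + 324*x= 72*x^3 - 495*x^2 - 126*x + 441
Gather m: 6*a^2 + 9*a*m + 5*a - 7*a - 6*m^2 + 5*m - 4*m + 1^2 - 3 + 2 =6*a^2 - 2*a - 6*m^2 + m*(9*a + 1)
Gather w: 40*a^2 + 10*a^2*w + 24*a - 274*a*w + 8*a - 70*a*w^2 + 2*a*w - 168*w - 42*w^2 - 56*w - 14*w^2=40*a^2 + 32*a + w^2*(-70*a - 56) + w*(10*a^2 - 272*a - 224)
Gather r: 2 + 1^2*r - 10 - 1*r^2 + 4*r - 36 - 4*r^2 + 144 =-5*r^2 + 5*r + 100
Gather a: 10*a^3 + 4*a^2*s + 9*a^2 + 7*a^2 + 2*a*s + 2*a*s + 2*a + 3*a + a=10*a^3 + a^2*(4*s + 16) + a*(4*s + 6)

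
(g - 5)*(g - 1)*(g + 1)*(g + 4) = g^4 - g^3 - 21*g^2 + g + 20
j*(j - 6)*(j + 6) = j^3 - 36*j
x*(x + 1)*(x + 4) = x^3 + 5*x^2 + 4*x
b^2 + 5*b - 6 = (b - 1)*(b + 6)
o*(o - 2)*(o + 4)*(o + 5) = o^4 + 7*o^3 + 2*o^2 - 40*o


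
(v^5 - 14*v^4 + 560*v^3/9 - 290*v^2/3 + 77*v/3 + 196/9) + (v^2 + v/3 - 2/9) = v^5 - 14*v^4 + 560*v^3/9 - 287*v^2/3 + 26*v + 194/9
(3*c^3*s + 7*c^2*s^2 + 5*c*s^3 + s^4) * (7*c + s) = 21*c^4*s + 52*c^3*s^2 + 42*c^2*s^3 + 12*c*s^4 + s^5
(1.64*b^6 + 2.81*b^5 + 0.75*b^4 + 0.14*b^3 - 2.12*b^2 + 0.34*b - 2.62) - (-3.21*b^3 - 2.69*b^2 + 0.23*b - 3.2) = 1.64*b^6 + 2.81*b^5 + 0.75*b^4 + 3.35*b^3 + 0.57*b^2 + 0.11*b + 0.58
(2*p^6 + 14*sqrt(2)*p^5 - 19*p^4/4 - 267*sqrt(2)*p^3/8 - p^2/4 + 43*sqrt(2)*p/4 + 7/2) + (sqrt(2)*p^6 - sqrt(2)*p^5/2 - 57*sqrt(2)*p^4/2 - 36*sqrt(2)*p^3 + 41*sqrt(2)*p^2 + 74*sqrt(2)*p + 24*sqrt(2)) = sqrt(2)*p^6 + 2*p^6 + 27*sqrt(2)*p^5/2 - 57*sqrt(2)*p^4/2 - 19*p^4/4 - 555*sqrt(2)*p^3/8 - p^2/4 + 41*sqrt(2)*p^2 + 339*sqrt(2)*p/4 + 7/2 + 24*sqrt(2)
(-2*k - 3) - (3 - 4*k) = 2*k - 6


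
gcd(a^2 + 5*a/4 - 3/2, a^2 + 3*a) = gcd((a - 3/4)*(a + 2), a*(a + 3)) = 1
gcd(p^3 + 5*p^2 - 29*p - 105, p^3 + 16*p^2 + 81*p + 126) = p^2 + 10*p + 21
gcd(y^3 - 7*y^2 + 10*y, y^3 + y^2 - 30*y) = y^2 - 5*y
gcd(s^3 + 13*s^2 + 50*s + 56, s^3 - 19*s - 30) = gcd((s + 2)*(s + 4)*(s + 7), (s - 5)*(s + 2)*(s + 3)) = s + 2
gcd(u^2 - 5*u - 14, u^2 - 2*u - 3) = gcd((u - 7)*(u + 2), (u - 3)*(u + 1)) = 1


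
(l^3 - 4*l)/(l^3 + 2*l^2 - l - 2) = l*(l - 2)/(l^2 - 1)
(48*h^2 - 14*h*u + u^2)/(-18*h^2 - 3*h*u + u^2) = (-8*h + u)/(3*h + u)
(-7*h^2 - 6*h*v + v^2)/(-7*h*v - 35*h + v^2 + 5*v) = (h + v)/(v + 5)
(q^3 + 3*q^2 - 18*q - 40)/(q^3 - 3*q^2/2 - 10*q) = 2*(q^2 + 7*q + 10)/(q*(2*q + 5))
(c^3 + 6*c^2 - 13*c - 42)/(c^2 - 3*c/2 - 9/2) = 2*(c^2 + 9*c + 14)/(2*c + 3)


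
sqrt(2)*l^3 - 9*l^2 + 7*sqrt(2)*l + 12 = (l - 3*sqrt(2))*(l - 2*sqrt(2))*(sqrt(2)*l + 1)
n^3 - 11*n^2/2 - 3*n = n*(n - 6)*(n + 1/2)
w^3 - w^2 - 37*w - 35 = (w - 7)*(w + 1)*(w + 5)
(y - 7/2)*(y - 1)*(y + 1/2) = y^3 - 4*y^2 + 5*y/4 + 7/4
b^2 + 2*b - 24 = (b - 4)*(b + 6)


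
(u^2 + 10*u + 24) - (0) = u^2 + 10*u + 24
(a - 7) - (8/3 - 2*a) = 3*a - 29/3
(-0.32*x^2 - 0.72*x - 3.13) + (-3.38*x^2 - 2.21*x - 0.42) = -3.7*x^2 - 2.93*x - 3.55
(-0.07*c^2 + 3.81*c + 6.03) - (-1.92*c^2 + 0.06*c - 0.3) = 1.85*c^2 + 3.75*c + 6.33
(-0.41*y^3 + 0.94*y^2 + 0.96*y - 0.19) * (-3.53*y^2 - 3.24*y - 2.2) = 1.4473*y^5 - 1.9898*y^4 - 5.5324*y^3 - 4.5077*y^2 - 1.4964*y + 0.418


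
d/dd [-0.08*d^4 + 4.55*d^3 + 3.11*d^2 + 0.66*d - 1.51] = -0.32*d^3 + 13.65*d^2 + 6.22*d + 0.66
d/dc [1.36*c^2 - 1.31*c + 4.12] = 2.72*c - 1.31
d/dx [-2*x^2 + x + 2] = 1 - 4*x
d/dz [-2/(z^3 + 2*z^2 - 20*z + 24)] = 2*(3*z^2 + 4*z - 20)/(z^3 + 2*z^2 - 20*z + 24)^2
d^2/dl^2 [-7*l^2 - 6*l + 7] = -14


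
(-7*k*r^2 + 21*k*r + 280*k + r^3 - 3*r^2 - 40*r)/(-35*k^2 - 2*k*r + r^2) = (r^2 - 3*r - 40)/(5*k + r)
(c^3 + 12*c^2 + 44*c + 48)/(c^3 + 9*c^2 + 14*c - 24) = (c + 2)/(c - 1)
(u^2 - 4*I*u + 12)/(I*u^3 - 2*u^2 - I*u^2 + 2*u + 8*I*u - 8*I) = (-I*u^2 - 4*u - 12*I)/(u^3 + u^2*(-1 + 2*I) + 2*u*(4 - I) - 8)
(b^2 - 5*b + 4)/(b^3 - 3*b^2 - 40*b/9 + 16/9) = 9*(b - 1)/(9*b^2 + 9*b - 4)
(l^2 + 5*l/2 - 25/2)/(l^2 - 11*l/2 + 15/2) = (l + 5)/(l - 3)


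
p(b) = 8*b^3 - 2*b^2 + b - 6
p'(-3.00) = 229.00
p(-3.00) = -243.00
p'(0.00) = 1.00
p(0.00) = -6.00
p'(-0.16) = 2.25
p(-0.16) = -6.24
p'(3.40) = 264.84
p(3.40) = 288.71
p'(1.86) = 76.59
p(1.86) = 40.42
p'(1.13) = 27.13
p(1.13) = 4.12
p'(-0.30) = 4.36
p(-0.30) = -6.70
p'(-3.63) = 331.77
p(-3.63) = -418.64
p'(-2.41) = 150.03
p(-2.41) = -132.01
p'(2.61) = 154.05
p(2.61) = 125.22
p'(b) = 24*b^2 - 4*b + 1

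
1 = 1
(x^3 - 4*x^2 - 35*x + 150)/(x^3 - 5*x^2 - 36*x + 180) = (x - 5)/(x - 6)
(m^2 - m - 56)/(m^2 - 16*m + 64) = (m + 7)/(m - 8)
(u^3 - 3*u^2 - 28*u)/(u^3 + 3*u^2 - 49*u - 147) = u*(u + 4)/(u^2 + 10*u + 21)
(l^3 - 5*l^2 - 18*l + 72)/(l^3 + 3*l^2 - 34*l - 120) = (l - 3)/(l + 5)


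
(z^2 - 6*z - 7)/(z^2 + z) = (z - 7)/z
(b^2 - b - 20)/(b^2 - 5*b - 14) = (-b^2 + b + 20)/(-b^2 + 5*b + 14)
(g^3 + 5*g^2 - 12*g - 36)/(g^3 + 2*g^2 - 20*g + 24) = (g^2 - g - 6)/(g^2 - 4*g + 4)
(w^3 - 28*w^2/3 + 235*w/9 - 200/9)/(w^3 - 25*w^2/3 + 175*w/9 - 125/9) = (3*w - 8)/(3*w - 5)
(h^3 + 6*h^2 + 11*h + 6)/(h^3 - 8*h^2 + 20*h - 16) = (h^3 + 6*h^2 + 11*h + 6)/(h^3 - 8*h^2 + 20*h - 16)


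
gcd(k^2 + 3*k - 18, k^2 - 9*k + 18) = k - 3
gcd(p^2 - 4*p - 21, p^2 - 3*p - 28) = p - 7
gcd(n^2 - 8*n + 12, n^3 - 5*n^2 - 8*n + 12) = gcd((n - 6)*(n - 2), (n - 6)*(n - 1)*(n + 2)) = n - 6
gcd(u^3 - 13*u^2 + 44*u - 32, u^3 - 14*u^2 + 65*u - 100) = u - 4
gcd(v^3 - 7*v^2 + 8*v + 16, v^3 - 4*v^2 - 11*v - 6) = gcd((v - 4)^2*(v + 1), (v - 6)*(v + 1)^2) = v + 1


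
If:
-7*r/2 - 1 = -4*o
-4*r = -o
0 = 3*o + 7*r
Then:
No Solution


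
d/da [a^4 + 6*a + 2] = 4*a^3 + 6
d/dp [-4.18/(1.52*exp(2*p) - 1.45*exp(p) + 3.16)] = (12.7072*exp(p) - 6.061)*exp(p)/(1.52*exp(2*p) - 1.45*exp(p) + 3.16)^2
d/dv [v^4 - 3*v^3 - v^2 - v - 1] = 4*v^3 - 9*v^2 - 2*v - 1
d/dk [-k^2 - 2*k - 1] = -2*k - 2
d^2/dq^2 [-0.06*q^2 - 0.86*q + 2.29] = -0.120000000000000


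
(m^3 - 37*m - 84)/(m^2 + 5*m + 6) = (m^2 - 3*m - 28)/(m + 2)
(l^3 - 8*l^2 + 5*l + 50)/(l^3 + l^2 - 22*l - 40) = (l - 5)/(l + 4)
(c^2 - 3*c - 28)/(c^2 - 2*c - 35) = (c + 4)/(c + 5)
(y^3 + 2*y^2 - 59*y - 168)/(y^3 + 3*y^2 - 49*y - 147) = (y - 8)/(y - 7)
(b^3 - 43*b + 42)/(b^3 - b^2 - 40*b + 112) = (b^2 - 7*b + 6)/(b^2 - 8*b + 16)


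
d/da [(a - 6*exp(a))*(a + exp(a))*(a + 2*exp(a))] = -3*a^2*exp(a) + 3*a^2 - 32*a*exp(2*a) - 6*a*exp(a) - 36*exp(3*a) - 16*exp(2*a)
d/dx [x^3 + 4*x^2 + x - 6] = 3*x^2 + 8*x + 1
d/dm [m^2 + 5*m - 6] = 2*m + 5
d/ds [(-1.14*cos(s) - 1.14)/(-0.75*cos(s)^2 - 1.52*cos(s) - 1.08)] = (0.855*cos(s)^2 + 1.71*cos(s) + 0.5016)*sin(s)/(0.5625*cos(s)^4 + 2.28*cos(s)^3 + 3.9304*cos(s)^2 + 3.2832*cos(s) + 1.1664)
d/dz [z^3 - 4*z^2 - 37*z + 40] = 3*z^2 - 8*z - 37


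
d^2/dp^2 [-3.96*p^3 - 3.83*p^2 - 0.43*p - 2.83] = -23.76*p - 7.66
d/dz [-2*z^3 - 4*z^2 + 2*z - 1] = -6*z^2 - 8*z + 2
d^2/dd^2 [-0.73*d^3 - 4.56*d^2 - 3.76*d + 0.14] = -4.38*d - 9.12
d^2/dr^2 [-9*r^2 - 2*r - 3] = -18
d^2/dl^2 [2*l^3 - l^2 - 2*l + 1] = 12*l - 2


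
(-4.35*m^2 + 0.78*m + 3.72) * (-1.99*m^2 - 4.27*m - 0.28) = 8.6565*m^4 + 17.0223*m^3 - 9.5154*m^2 - 16.1028*m - 1.0416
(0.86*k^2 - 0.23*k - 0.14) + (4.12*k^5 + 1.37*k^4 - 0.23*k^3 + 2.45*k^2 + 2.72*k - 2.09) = 4.12*k^5 + 1.37*k^4 - 0.23*k^3 + 3.31*k^2 + 2.49*k - 2.23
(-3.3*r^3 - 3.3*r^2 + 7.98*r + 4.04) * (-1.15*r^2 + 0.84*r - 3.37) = 3.795*r^5 + 1.023*r^4 - 0.827999999999999*r^3 + 13.1782*r^2 - 23.499*r - 13.6148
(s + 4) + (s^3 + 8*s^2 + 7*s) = s^3 + 8*s^2 + 8*s + 4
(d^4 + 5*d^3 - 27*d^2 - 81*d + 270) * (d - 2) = d^5 + 3*d^4 - 37*d^3 - 27*d^2 + 432*d - 540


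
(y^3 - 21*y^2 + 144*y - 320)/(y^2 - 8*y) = y - 13 + 40/y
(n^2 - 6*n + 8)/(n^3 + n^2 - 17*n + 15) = (n^2 - 6*n + 8)/(n^3 + n^2 - 17*n + 15)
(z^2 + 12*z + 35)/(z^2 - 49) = (z + 5)/(z - 7)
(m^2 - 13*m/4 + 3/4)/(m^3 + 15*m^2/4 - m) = (m - 3)/(m*(m + 4))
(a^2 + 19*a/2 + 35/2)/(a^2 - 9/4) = 2*(2*a^2 + 19*a + 35)/(4*a^2 - 9)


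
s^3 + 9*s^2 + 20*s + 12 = (s + 1)*(s + 2)*(s + 6)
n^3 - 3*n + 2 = (n - 1)^2*(n + 2)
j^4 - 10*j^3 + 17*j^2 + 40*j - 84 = (j - 7)*(j - 3)*(j - 2)*(j + 2)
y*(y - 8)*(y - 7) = y^3 - 15*y^2 + 56*y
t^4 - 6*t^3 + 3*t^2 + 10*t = t*(t - 5)*(t - 2)*(t + 1)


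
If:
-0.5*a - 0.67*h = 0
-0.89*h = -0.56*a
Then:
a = 0.00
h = 0.00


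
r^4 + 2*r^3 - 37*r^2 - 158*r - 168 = (r - 7)*(r + 2)*(r + 3)*(r + 4)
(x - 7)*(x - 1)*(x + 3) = x^3 - 5*x^2 - 17*x + 21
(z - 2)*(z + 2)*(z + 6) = z^3 + 6*z^2 - 4*z - 24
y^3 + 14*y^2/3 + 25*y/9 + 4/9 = (y + 1/3)^2*(y + 4)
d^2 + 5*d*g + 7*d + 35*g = (d + 7)*(d + 5*g)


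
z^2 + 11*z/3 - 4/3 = (z - 1/3)*(z + 4)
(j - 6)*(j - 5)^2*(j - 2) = j^4 - 18*j^3 + 117*j^2 - 320*j + 300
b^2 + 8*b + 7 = (b + 1)*(b + 7)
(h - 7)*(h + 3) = h^2 - 4*h - 21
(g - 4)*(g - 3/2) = g^2 - 11*g/2 + 6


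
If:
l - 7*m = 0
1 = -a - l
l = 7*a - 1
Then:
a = 0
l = -1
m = -1/7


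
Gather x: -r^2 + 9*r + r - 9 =-r^2 + 10*r - 9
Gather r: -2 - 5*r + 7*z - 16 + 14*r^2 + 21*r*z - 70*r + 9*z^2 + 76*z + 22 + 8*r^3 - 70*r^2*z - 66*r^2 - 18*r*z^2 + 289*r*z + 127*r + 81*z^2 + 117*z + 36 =8*r^3 + r^2*(-70*z - 52) + r*(-18*z^2 + 310*z + 52) + 90*z^2 + 200*z + 40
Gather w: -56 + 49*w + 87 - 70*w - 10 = 21 - 21*w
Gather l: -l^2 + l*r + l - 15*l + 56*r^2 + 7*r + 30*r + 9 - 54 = -l^2 + l*(r - 14) + 56*r^2 + 37*r - 45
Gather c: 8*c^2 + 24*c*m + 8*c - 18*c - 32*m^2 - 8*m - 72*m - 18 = 8*c^2 + c*(24*m - 10) - 32*m^2 - 80*m - 18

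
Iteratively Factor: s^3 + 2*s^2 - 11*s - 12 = (s + 4)*(s^2 - 2*s - 3) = (s - 3)*(s + 4)*(s + 1)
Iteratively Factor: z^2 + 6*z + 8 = (z + 2)*(z + 4)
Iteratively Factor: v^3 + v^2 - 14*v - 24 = (v + 2)*(v^2 - v - 12) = (v - 4)*(v + 2)*(v + 3)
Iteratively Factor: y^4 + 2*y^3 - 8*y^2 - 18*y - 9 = (y + 1)*(y^3 + y^2 - 9*y - 9) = (y + 1)*(y + 3)*(y^2 - 2*y - 3) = (y + 1)^2*(y + 3)*(y - 3)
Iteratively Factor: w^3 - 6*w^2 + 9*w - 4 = (w - 4)*(w^2 - 2*w + 1) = (w - 4)*(w - 1)*(w - 1)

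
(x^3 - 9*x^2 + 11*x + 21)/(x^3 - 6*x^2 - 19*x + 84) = (x + 1)/(x + 4)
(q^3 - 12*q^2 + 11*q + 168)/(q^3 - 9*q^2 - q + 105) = (q - 8)/(q - 5)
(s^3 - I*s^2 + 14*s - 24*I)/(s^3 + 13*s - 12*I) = (s - 2*I)/(s - I)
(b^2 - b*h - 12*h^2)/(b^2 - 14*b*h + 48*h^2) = (b^2 - b*h - 12*h^2)/(b^2 - 14*b*h + 48*h^2)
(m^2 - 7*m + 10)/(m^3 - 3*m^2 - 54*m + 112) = (m - 5)/(m^2 - m - 56)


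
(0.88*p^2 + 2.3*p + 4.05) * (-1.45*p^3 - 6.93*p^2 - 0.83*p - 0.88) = -1.276*p^5 - 9.4334*p^4 - 22.5419*p^3 - 30.7499*p^2 - 5.3855*p - 3.564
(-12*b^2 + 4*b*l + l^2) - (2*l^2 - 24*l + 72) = -12*b^2 + 4*b*l - l^2 + 24*l - 72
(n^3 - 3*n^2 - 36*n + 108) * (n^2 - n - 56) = n^5 - 4*n^4 - 89*n^3 + 312*n^2 + 1908*n - 6048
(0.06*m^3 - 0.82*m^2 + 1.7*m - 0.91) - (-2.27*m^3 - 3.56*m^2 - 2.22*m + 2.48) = 2.33*m^3 + 2.74*m^2 + 3.92*m - 3.39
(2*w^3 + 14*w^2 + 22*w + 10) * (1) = 2*w^3 + 14*w^2 + 22*w + 10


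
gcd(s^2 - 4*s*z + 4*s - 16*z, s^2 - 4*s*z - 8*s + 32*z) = -s + 4*z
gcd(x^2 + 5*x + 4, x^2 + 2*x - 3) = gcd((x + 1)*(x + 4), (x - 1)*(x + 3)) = 1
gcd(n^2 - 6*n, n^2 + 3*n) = n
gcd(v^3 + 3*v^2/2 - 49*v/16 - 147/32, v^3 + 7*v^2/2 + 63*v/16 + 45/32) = v + 3/2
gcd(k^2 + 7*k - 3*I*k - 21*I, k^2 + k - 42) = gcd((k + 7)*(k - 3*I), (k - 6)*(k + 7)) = k + 7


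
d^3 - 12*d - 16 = (d - 4)*(d + 2)^2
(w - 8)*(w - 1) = w^2 - 9*w + 8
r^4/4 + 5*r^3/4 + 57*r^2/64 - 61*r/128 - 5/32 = (r/4 + 1)*(r - 1/2)*(r + 1/4)*(r + 5/4)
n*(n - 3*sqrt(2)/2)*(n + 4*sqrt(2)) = n^3 + 5*sqrt(2)*n^2/2 - 12*n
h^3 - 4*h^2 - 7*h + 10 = (h - 5)*(h - 1)*(h + 2)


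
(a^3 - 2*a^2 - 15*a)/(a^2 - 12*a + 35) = a*(a + 3)/(a - 7)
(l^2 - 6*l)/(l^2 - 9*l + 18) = l/(l - 3)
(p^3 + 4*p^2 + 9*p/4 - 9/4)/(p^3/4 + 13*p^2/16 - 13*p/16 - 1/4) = 4*(4*p^3 + 16*p^2 + 9*p - 9)/(4*p^3 + 13*p^2 - 13*p - 4)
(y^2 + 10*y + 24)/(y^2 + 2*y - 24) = (y + 4)/(y - 4)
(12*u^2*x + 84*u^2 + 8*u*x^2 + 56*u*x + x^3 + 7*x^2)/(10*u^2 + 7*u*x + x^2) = (6*u*x + 42*u + x^2 + 7*x)/(5*u + x)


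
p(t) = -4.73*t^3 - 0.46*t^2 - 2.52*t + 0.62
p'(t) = -14.19*t^2 - 0.92*t - 2.52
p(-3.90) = 284.03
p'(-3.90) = -214.76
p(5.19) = -686.10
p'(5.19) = -389.52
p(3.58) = -231.32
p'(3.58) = -187.68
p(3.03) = -142.82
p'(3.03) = -135.58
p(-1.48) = 18.68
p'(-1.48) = -32.24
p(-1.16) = 10.31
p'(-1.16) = -20.55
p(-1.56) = 21.39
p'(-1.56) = -35.62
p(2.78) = -111.56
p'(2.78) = -114.74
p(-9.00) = 3434.21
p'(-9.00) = -1143.63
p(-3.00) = 131.75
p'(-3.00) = -127.47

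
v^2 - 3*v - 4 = (v - 4)*(v + 1)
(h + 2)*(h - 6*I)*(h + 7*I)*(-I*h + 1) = -I*h^4 + 2*h^3 - 2*I*h^3 + 4*h^2 - 41*I*h^2 + 42*h - 82*I*h + 84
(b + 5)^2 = b^2 + 10*b + 25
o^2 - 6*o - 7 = (o - 7)*(o + 1)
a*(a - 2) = a^2 - 2*a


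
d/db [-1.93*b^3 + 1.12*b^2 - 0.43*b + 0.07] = -5.79*b^2 + 2.24*b - 0.43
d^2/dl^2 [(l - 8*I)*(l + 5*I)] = 2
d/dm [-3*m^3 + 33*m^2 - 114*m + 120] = -9*m^2 + 66*m - 114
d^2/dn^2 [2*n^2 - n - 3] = 4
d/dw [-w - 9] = -1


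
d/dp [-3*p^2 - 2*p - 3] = -6*p - 2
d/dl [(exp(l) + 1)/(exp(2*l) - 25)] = (-2*(exp(l) + 1)*exp(l) + exp(2*l) - 25)*exp(l)/(exp(2*l) - 25)^2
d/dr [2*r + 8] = 2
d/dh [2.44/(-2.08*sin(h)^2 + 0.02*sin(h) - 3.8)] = (10.1504*sin(h) - 0.0488)*cos(h)/(2.08*sin(h)^2 - 0.02*sin(h) + 3.8)^2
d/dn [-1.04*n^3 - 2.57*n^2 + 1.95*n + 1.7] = -3.12*n^2 - 5.14*n + 1.95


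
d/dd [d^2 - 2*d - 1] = 2*d - 2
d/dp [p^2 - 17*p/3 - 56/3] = 2*p - 17/3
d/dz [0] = 0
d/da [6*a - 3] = 6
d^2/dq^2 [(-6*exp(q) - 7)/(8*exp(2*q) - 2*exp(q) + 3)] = (-384*exp(4*q) - 1888*exp(3*q) + 1200*exp(2*q) + 608*exp(q) - 96)*exp(q)/(512*exp(6*q) - 384*exp(5*q) + 672*exp(4*q) - 296*exp(3*q) + 252*exp(2*q) - 54*exp(q) + 27)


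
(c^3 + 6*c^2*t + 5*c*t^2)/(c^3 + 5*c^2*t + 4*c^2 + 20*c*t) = (c + t)/(c + 4)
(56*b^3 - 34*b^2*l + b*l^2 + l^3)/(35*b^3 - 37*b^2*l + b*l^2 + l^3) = (8*b^2 - 6*b*l + l^2)/(5*b^2 - 6*b*l + l^2)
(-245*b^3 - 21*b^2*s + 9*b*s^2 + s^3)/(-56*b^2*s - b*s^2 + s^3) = (-35*b^2 + 2*b*s + s^2)/(s*(-8*b + s))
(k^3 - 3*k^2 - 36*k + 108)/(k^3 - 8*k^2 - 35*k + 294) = (k^2 - 9*k + 18)/(k^2 - 14*k + 49)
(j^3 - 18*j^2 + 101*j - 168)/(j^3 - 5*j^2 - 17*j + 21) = (j^2 - 11*j + 24)/(j^2 + 2*j - 3)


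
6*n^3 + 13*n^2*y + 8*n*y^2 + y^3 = (n + y)^2*(6*n + y)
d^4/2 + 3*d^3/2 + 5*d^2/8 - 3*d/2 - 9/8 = (d/2 + 1/2)*(d - 1)*(d + 3/2)^2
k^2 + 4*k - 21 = (k - 3)*(k + 7)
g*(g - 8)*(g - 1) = g^3 - 9*g^2 + 8*g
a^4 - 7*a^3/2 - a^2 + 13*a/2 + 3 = (a - 3)*(a - 2)*(a + 1/2)*(a + 1)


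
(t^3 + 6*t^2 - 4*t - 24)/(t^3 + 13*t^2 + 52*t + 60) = (t - 2)/(t + 5)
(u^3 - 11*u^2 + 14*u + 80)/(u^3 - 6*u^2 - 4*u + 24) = (u^2 - 13*u + 40)/(u^2 - 8*u + 12)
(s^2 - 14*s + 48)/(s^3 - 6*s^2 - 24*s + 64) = (s - 6)/(s^2 + 2*s - 8)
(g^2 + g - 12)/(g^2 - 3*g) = (g + 4)/g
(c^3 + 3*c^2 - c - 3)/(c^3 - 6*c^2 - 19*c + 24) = (c + 1)/(c - 8)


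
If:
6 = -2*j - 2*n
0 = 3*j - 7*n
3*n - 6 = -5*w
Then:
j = -21/10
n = -9/10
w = 87/50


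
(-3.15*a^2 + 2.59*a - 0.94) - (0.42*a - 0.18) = -3.15*a^2 + 2.17*a - 0.76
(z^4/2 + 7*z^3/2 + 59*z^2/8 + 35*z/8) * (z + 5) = z^5/2 + 6*z^4 + 199*z^3/8 + 165*z^2/4 + 175*z/8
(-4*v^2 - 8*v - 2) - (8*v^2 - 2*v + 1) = -12*v^2 - 6*v - 3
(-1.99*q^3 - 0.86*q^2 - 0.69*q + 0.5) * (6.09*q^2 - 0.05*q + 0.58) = -12.1191*q^5 - 5.1379*q^4 - 5.3133*q^3 + 2.5807*q^2 - 0.4252*q + 0.29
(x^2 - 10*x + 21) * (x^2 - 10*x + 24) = x^4 - 20*x^3 + 145*x^2 - 450*x + 504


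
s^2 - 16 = (s - 4)*(s + 4)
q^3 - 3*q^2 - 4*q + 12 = (q - 3)*(q - 2)*(q + 2)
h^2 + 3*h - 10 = (h - 2)*(h + 5)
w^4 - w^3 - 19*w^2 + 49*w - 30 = (w - 3)*(w - 2)*(w - 1)*(w + 5)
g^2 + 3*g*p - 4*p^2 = (g - p)*(g + 4*p)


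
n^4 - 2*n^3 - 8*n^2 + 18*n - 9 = (n - 3)*(n - 1)^2*(n + 3)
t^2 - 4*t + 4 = (t - 2)^2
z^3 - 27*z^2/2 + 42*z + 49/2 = (z - 7)^2*(z + 1/2)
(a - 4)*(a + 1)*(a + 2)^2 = a^4 + a^3 - 12*a^2 - 28*a - 16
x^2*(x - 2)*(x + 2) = x^4 - 4*x^2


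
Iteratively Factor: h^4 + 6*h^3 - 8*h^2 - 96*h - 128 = (h - 4)*(h^3 + 10*h^2 + 32*h + 32) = (h - 4)*(h + 2)*(h^2 + 8*h + 16) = (h - 4)*(h + 2)*(h + 4)*(h + 4)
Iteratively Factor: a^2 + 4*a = (a + 4)*(a)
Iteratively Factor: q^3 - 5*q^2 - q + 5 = (q - 5)*(q^2 - 1) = (q - 5)*(q - 1)*(q + 1)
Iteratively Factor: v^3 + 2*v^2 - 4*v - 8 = (v + 2)*(v^2 - 4) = (v + 2)^2*(v - 2)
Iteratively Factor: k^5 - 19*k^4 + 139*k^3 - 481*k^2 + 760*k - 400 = (k - 5)*(k^4 - 14*k^3 + 69*k^2 - 136*k + 80) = (k - 5)*(k - 4)*(k^3 - 10*k^2 + 29*k - 20) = (k - 5)*(k - 4)^2*(k^2 - 6*k + 5) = (k - 5)*(k - 4)^2*(k - 1)*(k - 5)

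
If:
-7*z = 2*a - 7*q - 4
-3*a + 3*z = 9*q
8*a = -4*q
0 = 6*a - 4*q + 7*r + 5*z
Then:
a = -4/19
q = 8/19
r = -44/133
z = 20/19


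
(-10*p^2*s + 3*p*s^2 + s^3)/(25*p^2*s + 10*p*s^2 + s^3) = (-2*p + s)/(5*p + s)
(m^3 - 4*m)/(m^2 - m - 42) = m*(4 - m^2)/(-m^2 + m + 42)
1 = 1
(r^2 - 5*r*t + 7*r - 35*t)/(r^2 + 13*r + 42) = (r - 5*t)/(r + 6)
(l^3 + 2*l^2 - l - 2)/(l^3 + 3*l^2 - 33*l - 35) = (l^2 + l - 2)/(l^2 + 2*l - 35)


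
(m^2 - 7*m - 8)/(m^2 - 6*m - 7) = (m - 8)/(m - 7)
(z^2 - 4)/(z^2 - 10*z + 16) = (z + 2)/(z - 8)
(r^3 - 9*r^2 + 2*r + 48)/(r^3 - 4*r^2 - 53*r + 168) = (r + 2)/(r + 7)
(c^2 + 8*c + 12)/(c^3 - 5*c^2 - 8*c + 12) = (c + 6)/(c^2 - 7*c + 6)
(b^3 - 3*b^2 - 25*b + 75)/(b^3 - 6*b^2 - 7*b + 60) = (b^2 + 2*b - 15)/(b^2 - b - 12)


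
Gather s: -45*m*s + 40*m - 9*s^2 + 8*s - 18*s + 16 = 40*m - 9*s^2 + s*(-45*m - 10) + 16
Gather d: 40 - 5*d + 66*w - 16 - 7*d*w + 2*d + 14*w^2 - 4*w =d*(-7*w - 3) + 14*w^2 + 62*w + 24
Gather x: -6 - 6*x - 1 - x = -7*x - 7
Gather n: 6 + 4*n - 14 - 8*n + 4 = -4*n - 4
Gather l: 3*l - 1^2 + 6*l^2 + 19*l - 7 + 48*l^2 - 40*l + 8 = 54*l^2 - 18*l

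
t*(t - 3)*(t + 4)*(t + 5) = t^4 + 6*t^3 - 7*t^2 - 60*t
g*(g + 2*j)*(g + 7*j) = g^3 + 9*g^2*j + 14*g*j^2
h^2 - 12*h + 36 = (h - 6)^2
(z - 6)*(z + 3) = z^2 - 3*z - 18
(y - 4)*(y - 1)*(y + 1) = y^3 - 4*y^2 - y + 4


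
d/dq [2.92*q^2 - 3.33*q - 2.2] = 5.84*q - 3.33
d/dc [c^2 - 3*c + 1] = 2*c - 3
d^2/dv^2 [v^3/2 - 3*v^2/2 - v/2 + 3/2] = 3*v - 3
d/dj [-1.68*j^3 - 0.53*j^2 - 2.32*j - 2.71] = -5.04*j^2 - 1.06*j - 2.32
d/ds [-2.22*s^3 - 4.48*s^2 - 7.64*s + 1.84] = -6.66*s^2 - 8.96*s - 7.64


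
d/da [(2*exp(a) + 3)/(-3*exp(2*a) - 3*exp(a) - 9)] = ((2*exp(a) + 1)*(2*exp(a) + 3) - 2*exp(2*a) - 2*exp(a) - 6)*exp(a)/(3*(exp(2*a) + exp(a) + 3)^2)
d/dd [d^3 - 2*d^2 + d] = 3*d^2 - 4*d + 1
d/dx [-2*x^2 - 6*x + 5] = -4*x - 6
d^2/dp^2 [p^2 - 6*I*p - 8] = 2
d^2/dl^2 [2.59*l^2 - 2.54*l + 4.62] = 5.18000000000000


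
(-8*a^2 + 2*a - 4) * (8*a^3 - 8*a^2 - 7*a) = -64*a^5 + 80*a^4 + 8*a^3 + 18*a^2 + 28*a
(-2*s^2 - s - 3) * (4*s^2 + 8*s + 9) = -8*s^4 - 20*s^3 - 38*s^2 - 33*s - 27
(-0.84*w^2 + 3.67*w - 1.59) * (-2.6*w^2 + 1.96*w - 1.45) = 2.184*w^4 - 11.1884*w^3 + 12.5452*w^2 - 8.4379*w + 2.3055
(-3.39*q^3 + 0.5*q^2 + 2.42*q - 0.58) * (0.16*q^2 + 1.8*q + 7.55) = -0.5424*q^5 - 6.022*q^4 - 24.3073*q^3 + 8.0382*q^2 + 17.227*q - 4.379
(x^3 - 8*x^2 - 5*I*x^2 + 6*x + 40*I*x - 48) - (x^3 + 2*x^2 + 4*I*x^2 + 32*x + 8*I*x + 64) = -10*x^2 - 9*I*x^2 - 26*x + 32*I*x - 112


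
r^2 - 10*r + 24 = (r - 6)*(r - 4)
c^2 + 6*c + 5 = (c + 1)*(c + 5)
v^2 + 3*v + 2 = (v + 1)*(v + 2)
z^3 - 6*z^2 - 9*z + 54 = (z - 6)*(z - 3)*(z + 3)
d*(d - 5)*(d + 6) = d^3 + d^2 - 30*d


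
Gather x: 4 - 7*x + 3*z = -7*x + 3*z + 4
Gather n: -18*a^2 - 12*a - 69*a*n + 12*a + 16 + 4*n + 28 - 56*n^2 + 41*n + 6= -18*a^2 - 56*n^2 + n*(45 - 69*a) + 50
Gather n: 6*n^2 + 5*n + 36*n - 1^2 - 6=6*n^2 + 41*n - 7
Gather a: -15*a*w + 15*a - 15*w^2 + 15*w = a*(15 - 15*w) - 15*w^2 + 15*w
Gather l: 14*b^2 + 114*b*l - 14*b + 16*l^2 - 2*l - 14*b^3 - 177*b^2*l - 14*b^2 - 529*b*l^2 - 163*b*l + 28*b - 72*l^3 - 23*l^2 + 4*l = -14*b^3 + 14*b - 72*l^3 + l^2*(-529*b - 7) + l*(-177*b^2 - 49*b + 2)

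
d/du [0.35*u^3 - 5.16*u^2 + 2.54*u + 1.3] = 1.05*u^2 - 10.32*u + 2.54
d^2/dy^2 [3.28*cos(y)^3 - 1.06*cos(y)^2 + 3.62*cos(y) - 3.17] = -6.08*cos(y) + 2.12*cos(2*y) - 7.38*cos(3*y)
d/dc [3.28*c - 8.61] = 3.28000000000000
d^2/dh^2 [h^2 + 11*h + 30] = 2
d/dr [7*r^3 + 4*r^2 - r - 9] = 21*r^2 + 8*r - 1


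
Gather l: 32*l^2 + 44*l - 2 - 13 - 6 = 32*l^2 + 44*l - 21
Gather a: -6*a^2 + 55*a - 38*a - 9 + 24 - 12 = -6*a^2 + 17*a + 3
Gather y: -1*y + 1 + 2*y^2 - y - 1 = 2*y^2 - 2*y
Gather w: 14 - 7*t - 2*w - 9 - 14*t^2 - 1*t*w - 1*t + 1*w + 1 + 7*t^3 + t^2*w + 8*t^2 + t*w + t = 7*t^3 - 6*t^2 - 7*t + w*(t^2 - 1) + 6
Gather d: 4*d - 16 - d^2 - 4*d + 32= 16 - d^2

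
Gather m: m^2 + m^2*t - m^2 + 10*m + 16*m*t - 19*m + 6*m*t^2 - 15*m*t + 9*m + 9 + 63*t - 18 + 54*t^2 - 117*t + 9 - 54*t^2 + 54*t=m^2*t + m*(6*t^2 + t)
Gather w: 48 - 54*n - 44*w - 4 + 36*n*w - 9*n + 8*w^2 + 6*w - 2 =-63*n + 8*w^2 + w*(36*n - 38) + 42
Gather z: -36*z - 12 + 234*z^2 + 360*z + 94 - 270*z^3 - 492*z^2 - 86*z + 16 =-270*z^3 - 258*z^2 + 238*z + 98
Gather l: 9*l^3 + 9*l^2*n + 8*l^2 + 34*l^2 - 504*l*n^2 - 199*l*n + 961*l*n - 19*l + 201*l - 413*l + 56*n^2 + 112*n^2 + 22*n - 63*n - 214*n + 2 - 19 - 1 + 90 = 9*l^3 + l^2*(9*n + 42) + l*(-504*n^2 + 762*n - 231) + 168*n^2 - 255*n + 72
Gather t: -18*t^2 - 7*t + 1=-18*t^2 - 7*t + 1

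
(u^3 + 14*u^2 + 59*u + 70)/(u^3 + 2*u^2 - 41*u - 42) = (u^2 + 7*u + 10)/(u^2 - 5*u - 6)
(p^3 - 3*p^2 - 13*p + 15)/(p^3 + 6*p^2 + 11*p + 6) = (p^2 - 6*p + 5)/(p^2 + 3*p + 2)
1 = 1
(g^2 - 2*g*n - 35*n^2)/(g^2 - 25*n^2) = (g - 7*n)/(g - 5*n)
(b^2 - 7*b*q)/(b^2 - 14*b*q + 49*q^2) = b/(b - 7*q)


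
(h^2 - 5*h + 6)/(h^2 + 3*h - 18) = (h - 2)/(h + 6)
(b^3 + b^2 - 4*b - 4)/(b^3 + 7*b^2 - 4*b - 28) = (b + 1)/(b + 7)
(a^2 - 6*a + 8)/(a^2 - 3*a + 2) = (a - 4)/(a - 1)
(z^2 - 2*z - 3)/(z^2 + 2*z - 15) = (z + 1)/(z + 5)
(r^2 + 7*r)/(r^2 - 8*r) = (r + 7)/(r - 8)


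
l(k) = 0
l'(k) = 0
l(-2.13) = 0.00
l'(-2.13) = 0.00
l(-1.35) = 0.00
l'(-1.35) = 0.00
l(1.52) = 0.00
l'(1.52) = 0.00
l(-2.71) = 0.00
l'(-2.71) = 0.00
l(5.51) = 0.00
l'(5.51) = 0.00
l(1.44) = 0.00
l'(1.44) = 0.00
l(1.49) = 0.00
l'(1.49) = 0.00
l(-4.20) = 0.00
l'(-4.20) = 0.00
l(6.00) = 0.00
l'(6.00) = 0.00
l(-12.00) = 0.00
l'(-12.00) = 0.00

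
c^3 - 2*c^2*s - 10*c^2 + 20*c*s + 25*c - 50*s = (c - 5)^2*(c - 2*s)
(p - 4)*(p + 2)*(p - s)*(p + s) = p^4 - 2*p^3 - p^2*s^2 - 8*p^2 + 2*p*s^2 + 8*s^2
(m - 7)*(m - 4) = m^2 - 11*m + 28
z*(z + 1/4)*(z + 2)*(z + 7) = z^4 + 37*z^3/4 + 65*z^2/4 + 7*z/2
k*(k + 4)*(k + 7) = k^3 + 11*k^2 + 28*k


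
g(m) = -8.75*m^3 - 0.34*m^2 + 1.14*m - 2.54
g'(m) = -26.25*m^2 - 0.68*m + 1.14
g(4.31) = -704.49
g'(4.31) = -489.41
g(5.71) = -1636.10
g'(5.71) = -858.60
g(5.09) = -1159.43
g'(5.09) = -682.41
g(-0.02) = -2.56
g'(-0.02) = 1.14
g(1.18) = -16.04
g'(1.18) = -36.21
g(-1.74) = 40.54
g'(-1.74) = -77.15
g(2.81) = -196.17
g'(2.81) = -208.04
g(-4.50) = 782.79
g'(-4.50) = -527.36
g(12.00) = -15157.82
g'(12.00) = -3787.02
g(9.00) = -6398.57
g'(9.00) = -2131.23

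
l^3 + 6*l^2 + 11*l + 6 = (l + 1)*(l + 2)*(l + 3)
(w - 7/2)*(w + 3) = w^2 - w/2 - 21/2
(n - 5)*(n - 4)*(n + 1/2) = n^3 - 17*n^2/2 + 31*n/2 + 10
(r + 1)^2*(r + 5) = r^3 + 7*r^2 + 11*r + 5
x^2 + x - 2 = (x - 1)*(x + 2)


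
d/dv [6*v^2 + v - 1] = 12*v + 1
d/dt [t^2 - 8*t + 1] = 2*t - 8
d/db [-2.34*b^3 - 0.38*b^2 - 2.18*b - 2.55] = -7.02*b^2 - 0.76*b - 2.18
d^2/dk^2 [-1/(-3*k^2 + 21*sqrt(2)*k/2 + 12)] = 4*(4*k^2 - 14*sqrt(2)*k - (4*k - 7*sqrt(2))^2 - 16)/(3*(-2*k^2 + 7*sqrt(2)*k + 8)^3)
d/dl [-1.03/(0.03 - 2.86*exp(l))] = -2.9458*exp(l)/(2.86*exp(l) - 0.03)^2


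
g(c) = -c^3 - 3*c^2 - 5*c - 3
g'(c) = -3*c^2 - 6*c - 5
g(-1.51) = 1.15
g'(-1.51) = -2.78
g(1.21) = -15.21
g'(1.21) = -16.65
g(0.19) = -4.07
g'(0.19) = -6.25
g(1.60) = -22.78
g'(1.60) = -22.28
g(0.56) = -6.92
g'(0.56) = -9.30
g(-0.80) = -0.41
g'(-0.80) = -2.12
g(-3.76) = 26.54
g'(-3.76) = -24.85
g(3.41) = -94.59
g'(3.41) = -60.34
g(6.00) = -357.00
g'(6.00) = -149.00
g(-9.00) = 528.00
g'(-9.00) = -194.00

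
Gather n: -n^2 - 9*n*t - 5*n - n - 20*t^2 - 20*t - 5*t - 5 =-n^2 + n*(-9*t - 6) - 20*t^2 - 25*t - 5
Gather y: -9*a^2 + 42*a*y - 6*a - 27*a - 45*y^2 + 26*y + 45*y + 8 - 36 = -9*a^2 - 33*a - 45*y^2 + y*(42*a + 71) - 28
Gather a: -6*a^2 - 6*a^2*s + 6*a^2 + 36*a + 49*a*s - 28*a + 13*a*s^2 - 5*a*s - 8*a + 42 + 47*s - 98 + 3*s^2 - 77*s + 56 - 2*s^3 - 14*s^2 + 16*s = -6*a^2*s + a*(13*s^2 + 44*s) - 2*s^3 - 11*s^2 - 14*s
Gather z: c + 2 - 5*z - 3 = c - 5*z - 1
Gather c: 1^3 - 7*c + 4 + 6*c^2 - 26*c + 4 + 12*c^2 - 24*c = 18*c^2 - 57*c + 9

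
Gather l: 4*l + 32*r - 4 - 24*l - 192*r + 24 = -20*l - 160*r + 20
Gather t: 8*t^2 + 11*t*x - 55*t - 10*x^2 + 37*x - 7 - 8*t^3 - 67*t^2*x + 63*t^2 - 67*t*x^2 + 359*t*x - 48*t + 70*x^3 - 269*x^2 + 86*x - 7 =-8*t^3 + t^2*(71 - 67*x) + t*(-67*x^2 + 370*x - 103) + 70*x^3 - 279*x^2 + 123*x - 14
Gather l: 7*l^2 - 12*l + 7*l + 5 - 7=7*l^2 - 5*l - 2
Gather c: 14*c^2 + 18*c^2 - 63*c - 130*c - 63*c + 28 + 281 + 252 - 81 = 32*c^2 - 256*c + 480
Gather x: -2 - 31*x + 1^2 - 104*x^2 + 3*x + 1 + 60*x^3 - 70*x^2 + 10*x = 60*x^3 - 174*x^2 - 18*x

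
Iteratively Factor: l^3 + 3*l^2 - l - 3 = (l - 1)*(l^2 + 4*l + 3) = (l - 1)*(l + 3)*(l + 1)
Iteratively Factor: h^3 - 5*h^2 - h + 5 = (h - 5)*(h^2 - 1) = (h - 5)*(h - 1)*(h + 1)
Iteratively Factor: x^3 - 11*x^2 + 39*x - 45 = (x - 3)*(x^2 - 8*x + 15) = (x - 3)^2*(x - 5)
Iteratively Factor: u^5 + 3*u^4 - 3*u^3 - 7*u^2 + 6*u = (u)*(u^4 + 3*u^3 - 3*u^2 - 7*u + 6) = u*(u + 2)*(u^3 + u^2 - 5*u + 3) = u*(u - 1)*(u + 2)*(u^2 + 2*u - 3) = u*(u - 1)^2*(u + 2)*(u + 3)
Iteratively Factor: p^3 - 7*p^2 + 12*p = (p)*(p^2 - 7*p + 12) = p*(p - 4)*(p - 3)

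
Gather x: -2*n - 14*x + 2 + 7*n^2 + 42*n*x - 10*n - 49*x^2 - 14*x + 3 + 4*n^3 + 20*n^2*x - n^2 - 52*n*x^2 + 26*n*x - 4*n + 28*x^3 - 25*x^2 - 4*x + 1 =4*n^3 + 6*n^2 - 16*n + 28*x^3 + x^2*(-52*n - 74) + x*(20*n^2 + 68*n - 32) + 6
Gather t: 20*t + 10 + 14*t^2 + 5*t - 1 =14*t^2 + 25*t + 9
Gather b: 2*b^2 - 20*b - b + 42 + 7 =2*b^2 - 21*b + 49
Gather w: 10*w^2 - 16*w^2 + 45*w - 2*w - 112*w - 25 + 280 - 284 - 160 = -6*w^2 - 69*w - 189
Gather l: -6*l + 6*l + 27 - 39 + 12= 0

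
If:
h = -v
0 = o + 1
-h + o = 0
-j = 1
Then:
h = -1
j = -1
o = -1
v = 1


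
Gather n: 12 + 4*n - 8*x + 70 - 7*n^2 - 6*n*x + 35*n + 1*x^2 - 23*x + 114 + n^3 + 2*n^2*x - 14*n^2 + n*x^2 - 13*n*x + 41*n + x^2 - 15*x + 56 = n^3 + n^2*(2*x - 21) + n*(x^2 - 19*x + 80) + 2*x^2 - 46*x + 252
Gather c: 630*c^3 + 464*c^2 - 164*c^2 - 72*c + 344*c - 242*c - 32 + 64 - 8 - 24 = 630*c^3 + 300*c^2 + 30*c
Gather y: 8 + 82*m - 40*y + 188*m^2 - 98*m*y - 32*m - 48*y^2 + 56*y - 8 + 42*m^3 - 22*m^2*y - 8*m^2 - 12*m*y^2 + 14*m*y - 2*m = 42*m^3 + 180*m^2 + 48*m + y^2*(-12*m - 48) + y*(-22*m^2 - 84*m + 16)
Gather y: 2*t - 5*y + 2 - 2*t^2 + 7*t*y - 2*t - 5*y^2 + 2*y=-2*t^2 - 5*y^2 + y*(7*t - 3) + 2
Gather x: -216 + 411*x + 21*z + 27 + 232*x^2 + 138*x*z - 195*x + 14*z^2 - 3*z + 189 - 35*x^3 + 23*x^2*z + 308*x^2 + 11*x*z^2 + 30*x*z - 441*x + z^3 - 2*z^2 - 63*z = -35*x^3 + x^2*(23*z + 540) + x*(11*z^2 + 168*z - 225) + z^3 + 12*z^2 - 45*z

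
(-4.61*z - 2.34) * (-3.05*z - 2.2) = 14.0605*z^2 + 17.279*z + 5.148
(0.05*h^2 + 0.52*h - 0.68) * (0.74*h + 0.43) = 0.037*h^3 + 0.4063*h^2 - 0.2796*h - 0.2924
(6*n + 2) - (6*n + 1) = 1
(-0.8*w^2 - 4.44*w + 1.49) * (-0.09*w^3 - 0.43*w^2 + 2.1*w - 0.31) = 0.072*w^5 + 0.7436*w^4 + 0.0951*w^3 - 9.7167*w^2 + 4.5054*w - 0.4619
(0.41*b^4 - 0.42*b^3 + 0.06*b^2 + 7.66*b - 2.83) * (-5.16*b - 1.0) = -2.1156*b^5 + 1.7572*b^4 + 0.1104*b^3 - 39.5856*b^2 + 6.9428*b + 2.83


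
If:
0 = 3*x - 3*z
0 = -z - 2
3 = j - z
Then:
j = 1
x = -2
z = -2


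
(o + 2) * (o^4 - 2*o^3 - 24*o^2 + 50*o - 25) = o^5 - 28*o^3 + 2*o^2 + 75*o - 50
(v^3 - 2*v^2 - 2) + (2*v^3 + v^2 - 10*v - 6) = 3*v^3 - v^2 - 10*v - 8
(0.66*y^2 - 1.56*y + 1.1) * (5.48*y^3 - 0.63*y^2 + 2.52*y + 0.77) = 3.6168*y^5 - 8.9646*y^4 + 8.674*y^3 - 4.116*y^2 + 1.5708*y + 0.847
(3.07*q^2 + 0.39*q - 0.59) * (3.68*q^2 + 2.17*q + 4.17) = 11.2976*q^4 + 8.0971*q^3 + 11.477*q^2 + 0.346*q - 2.4603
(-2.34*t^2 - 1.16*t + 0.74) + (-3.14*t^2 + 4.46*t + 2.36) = -5.48*t^2 + 3.3*t + 3.1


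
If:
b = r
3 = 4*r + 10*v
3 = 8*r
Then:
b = 3/8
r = 3/8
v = 3/20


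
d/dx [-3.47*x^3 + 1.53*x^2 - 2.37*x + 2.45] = -10.41*x^2 + 3.06*x - 2.37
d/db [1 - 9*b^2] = -18*b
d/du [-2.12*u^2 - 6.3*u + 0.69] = -4.24*u - 6.3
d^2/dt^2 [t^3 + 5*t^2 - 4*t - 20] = 6*t + 10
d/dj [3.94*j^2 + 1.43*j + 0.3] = 7.88*j + 1.43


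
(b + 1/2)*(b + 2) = b^2 + 5*b/2 + 1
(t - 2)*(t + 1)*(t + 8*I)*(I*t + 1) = I*t^4 - 7*t^3 - I*t^3 + 7*t^2 + 6*I*t^2 + 14*t - 8*I*t - 16*I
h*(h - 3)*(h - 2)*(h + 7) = h^4 + 2*h^3 - 29*h^2 + 42*h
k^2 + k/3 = k*(k + 1/3)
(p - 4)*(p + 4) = p^2 - 16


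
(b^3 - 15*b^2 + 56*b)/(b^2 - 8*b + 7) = b*(b - 8)/(b - 1)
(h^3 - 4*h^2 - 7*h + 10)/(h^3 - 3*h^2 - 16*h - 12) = (h^2 - 6*h + 5)/(h^2 - 5*h - 6)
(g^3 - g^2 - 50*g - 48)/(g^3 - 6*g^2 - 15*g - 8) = (g + 6)/(g + 1)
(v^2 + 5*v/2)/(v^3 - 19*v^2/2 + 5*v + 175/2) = v/(v^2 - 12*v + 35)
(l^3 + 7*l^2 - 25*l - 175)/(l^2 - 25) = l + 7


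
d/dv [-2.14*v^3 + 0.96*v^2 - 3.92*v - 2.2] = -6.42*v^2 + 1.92*v - 3.92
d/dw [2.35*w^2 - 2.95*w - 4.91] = 4.7*w - 2.95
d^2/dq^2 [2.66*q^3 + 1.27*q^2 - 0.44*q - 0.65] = 15.96*q + 2.54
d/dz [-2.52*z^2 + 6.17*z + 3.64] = 6.17 - 5.04*z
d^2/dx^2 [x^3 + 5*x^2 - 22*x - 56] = 6*x + 10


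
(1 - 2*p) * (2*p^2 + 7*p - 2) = -4*p^3 - 12*p^2 + 11*p - 2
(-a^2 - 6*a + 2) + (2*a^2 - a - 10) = a^2 - 7*a - 8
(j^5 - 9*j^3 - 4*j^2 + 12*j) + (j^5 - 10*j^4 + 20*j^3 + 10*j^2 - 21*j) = 2*j^5 - 10*j^4 + 11*j^3 + 6*j^2 - 9*j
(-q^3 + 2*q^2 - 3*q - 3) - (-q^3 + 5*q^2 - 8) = -3*q^2 - 3*q + 5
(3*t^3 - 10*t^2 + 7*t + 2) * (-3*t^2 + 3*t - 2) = -9*t^5 + 39*t^4 - 57*t^3 + 35*t^2 - 8*t - 4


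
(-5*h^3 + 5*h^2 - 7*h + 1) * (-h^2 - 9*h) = 5*h^5 + 40*h^4 - 38*h^3 + 62*h^2 - 9*h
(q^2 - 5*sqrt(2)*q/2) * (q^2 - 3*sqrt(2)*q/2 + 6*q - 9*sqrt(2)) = q^4 - 4*sqrt(2)*q^3 + 6*q^3 - 24*sqrt(2)*q^2 + 15*q^2/2 + 45*q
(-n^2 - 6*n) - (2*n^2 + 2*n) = -3*n^2 - 8*n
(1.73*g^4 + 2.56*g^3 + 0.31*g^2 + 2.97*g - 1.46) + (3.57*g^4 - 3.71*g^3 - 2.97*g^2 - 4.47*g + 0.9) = 5.3*g^4 - 1.15*g^3 - 2.66*g^2 - 1.5*g - 0.56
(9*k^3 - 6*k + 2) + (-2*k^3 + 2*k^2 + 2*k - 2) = 7*k^3 + 2*k^2 - 4*k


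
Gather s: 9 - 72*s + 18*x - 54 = -72*s + 18*x - 45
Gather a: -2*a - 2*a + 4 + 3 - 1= 6 - 4*a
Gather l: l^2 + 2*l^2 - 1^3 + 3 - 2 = 3*l^2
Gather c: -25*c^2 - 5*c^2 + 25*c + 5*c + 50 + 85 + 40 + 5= -30*c^2 + 30*c + 180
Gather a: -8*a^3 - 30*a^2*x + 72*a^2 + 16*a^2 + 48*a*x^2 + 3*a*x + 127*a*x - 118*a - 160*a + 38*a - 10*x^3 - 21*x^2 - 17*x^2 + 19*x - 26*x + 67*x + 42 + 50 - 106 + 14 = -8*a^3 + a^2*(88 - 30*x) + a*(48*x^2 + 130*x - 240) - 10*x^3 - 38*x^2 + 60*x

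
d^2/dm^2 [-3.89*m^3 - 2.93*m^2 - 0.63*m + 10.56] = -23.34*m - 5.86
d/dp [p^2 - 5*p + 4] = 2*p - 5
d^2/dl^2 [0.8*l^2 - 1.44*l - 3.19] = 1.60000000000000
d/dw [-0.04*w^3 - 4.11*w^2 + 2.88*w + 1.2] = -0.12*w^2 - 8.22*w + 2.88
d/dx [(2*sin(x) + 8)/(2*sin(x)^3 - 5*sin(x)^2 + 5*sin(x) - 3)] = 2*(-4*sin(x)^3 - 19*sin(x)^2 + 40*sin(x) - 23)*cos(x)/((2*sin(x) - 3)^2*(sin(x)^2 - sin(x) + 1)^2)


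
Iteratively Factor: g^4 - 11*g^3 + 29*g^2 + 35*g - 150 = (g - 5)*(g^3 - 6*g^2 - g + 30) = (g - 5)^2*(g^2 - g - 6) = (g - 5)^2*(g - 3)*(g + 2)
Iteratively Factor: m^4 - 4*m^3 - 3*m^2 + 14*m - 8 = (m - 1)*(m^3 - 3*m^2 - 6*m + 8) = (m - 4)*(m - 1)*(m^2 + m - 2) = (m - 4)*(m - 1)^2*(m + 2)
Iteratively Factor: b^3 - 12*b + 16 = (b - 2)*(b^2 + 2*b - 8) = (b - 2)*(b + 4)*(b - 2)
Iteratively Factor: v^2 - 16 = (v - 4)*(v + 4)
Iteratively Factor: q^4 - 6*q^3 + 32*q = (q - 4)*(q^3 - 2*q^2 - 8*q) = (q - 4)*(q + 2)*(q^2 - 4*q) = q*(q - 4)*(q + 2)*(q - 4)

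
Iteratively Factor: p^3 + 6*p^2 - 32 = (p + 4)*(p^2 + 2*p - 8) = (p - 2)*(p + 4)*(p + 4)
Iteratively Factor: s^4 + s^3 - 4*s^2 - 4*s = (s - 2)*(s^3 + 3*s^2 + 2*s) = s*(s - 2)*(s^2 + 3*s + 2) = s*(s - 2)*(s + 1)*(s + 2)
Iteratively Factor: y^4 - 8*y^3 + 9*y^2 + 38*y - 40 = (y - 1)*(y^3 - 7*y^2 + 2*y + 40) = (y - 1)*(y + 2)*(y^2 - 9*y + 20) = (y - 4)*(y - 1)*(y + 2)*(y - 5)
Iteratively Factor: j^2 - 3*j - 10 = (j - 5)*(j + 2)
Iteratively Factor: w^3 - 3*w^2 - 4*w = (w + 1)*(w^2 - 4*w) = (w - 4)*(w + 1)*(w)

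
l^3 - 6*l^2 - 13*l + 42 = (l - 7)*(l - 2)*(l + 3)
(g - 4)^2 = g^2 - 8*g + 16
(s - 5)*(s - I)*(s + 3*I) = s^3 - 5*s^2 + 2*I*s^2 + 3*s - 10*I*s - 15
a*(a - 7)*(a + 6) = a^3 - a^2 - 42*a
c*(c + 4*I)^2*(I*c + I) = I*c^4 - 8*c^3 + I*c^3 - 8*c^2 - 16*I*c^2 - 16*I*c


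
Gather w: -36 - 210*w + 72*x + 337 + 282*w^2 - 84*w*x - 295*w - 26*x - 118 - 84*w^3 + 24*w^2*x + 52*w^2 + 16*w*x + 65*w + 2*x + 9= -84*w^3 + w^2*(24*x + 334) + w*(-68*x - 440) + 48*x + 192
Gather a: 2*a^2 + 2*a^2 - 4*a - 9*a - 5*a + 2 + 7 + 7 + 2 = 4*a^2 - 18*a + 18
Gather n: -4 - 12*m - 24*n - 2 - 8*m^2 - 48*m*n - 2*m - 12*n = -8*m^2 - 14*m + n*(-48*m - 36) - 6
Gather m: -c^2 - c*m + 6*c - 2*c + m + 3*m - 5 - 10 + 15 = -c^2 + 4*c + m*(4 - c)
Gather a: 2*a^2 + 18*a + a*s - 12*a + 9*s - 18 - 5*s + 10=2*a^2 + a*(s + 6) + 4*s - 8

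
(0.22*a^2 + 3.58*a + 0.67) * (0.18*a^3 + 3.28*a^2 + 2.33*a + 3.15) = 0.0396*a^5 + 1.366*a^4 + 12.3756*a^3 + 11.232*a^2 + 12.8381*a + 2.1105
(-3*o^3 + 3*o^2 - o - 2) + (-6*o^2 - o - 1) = -3*o^3 - 3*o^2 - 2*o - 3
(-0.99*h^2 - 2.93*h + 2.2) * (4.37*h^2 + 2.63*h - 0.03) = -4.3263*h^4 - 15.4078*h^3 + 1.9378*h^2 + 5.8739*h - 0.066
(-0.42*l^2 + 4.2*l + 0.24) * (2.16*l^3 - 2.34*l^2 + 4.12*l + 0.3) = -0.9072*l^5 + 10.0548*l^4 - 11.04*l^3 + 16.6164*l^2 + 2.2488*l + 0.072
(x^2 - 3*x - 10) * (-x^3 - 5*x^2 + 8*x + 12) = -x^5 - 2*x^4 + 33*x^3 + 38*x^2 - 116*x - 120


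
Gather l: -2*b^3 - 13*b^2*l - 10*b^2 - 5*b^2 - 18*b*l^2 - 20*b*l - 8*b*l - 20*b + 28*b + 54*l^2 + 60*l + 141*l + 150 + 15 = -2*b^3 - 15*b^2 + 8*b + l^2*(54 - 18*b) + l*(-13*b^2 - 28*b + 201) + 165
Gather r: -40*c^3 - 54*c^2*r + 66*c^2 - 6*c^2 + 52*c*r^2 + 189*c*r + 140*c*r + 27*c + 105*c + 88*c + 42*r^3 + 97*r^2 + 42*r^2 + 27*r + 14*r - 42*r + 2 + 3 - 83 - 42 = -40*c^3 + 60*c^2 + 220*c + 42*r^3 + r^2*(52*c + 139) + r*(-54*c^2 + 329*c - 1) - 120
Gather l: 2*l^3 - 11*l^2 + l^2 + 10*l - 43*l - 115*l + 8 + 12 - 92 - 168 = 2*l^3 - 10*l^2 - 148*l - 240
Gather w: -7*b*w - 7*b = -7*b*w - 7*b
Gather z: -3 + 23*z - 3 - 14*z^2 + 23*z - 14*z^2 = -28*z^2 + 46*z - 6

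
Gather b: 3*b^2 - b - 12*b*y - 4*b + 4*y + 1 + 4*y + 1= 3*b^2 + b*(-12*y - 5) + 8*y + 2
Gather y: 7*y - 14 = 7*y - 14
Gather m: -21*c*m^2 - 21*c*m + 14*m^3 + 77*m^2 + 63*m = 14*m^3 + m^2*(77 - 21*c) + m*(63 - 21*c)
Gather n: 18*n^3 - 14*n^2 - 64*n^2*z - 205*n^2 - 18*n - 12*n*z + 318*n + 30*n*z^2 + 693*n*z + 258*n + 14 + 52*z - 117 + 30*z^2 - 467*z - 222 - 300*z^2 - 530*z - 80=18*n^3 + n^2*(-64*z - 219) + n*(30*z^2 + 681*z + 558) - 270*z^2 - 945*z - 405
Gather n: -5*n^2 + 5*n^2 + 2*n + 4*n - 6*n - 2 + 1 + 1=0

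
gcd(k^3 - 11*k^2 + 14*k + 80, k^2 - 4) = k + 2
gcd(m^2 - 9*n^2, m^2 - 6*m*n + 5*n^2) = 1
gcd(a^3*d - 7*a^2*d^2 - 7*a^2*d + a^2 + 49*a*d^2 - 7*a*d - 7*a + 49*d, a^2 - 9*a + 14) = a - 7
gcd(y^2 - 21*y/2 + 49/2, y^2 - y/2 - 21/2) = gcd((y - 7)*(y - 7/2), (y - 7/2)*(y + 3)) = y - 7/2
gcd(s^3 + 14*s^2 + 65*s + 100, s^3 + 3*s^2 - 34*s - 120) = s^2 + 9*s + 20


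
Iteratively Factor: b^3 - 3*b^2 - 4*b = (b + 1)*(b^2 - 4*b) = b*(b + 1)*(b - 4)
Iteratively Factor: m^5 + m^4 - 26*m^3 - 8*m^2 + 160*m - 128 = (m - 4)*(m^4 + 5*m^3 - 6*m^2 - 32*m + 32) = (m - 4)*(m - 2)*(m^3 + 7*m^2 + 8*m - 16) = (m - 4)*(m - 2)*(m + 4)*(m^2 + 3*m - 4) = (m - 4)*(m - 2)*(m - 1)*(m + 4)*(m + 4)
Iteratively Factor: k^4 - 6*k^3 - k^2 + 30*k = (k)*(k^3 - 6*k^2 - k + 30) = k*(k + 2)*(k^2 - 8*k + 15) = k*(k - 3)*(k + 2)*(k - 5)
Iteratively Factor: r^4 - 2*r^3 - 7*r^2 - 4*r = (r + 1)*(r^3 - 3*r^2 - 4*r) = (r + 1)^2*(r^2 - 4*r) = r*(r + 1)^2*(r - 4)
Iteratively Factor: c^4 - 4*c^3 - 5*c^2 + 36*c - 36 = (c - 3)*(c^3 - c^2 - 8*c + 12) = (c - 3)*(c - 2)*(c^2 + c - 6) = (c - 3)*(c - 2)*(c + 3)*(c - 2)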